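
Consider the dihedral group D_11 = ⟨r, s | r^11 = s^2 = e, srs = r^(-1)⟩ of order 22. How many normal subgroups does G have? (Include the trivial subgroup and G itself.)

G has 14 subgroups. Checking conjugation-invariance by order — order 1: 1/1 normal; order 2: 0/11 normal; order 11: 1/1 normal; order 22: 1/1 normal.
Total normal subgroups: 3.

3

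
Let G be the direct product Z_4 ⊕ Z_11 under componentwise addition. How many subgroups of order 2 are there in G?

1

|G| = 44 and 2 | 44, so subgroups of order 2 are possible by Lagrange.
The subgroups of order 2 are: {(0,0), (2,0)}.
So G has 1 subgroup of order 2.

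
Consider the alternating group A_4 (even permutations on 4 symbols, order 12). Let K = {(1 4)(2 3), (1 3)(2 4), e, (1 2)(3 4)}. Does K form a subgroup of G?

Yes

|K| = 4 divides |G| = 12, consistent with Lagrange.
K contains the identity, every element's inverse is in K, and K is closed under ∘: it is a subgroup.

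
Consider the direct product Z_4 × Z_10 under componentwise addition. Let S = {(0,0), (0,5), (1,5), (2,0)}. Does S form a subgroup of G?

No

(1,5) ∈ S but its inverse (3,5) ∉ S, so S is not a subgroup.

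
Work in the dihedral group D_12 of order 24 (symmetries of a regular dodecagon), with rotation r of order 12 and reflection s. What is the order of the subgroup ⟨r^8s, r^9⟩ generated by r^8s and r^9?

|⟨r^8s⟩| = 2 and |⟨r^9⟩| = 4, so |H| is a multiple of lcm(2, 4) = 4 and divides |G| = 24.
Closing under the operation: H = {e, r^3, r^6, r^9, r^2s, r^5s, r^8s, r^11s}, so |H| = 8.

8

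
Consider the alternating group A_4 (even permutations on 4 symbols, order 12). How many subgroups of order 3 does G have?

4

|G| = 12 and 3 | 12, so subgroups of order 3 are possible by Lagrange.
The subgroups of order 3 are: {e, (1 2 3), (1 3 2)}; {e, (1 2 4), (1 4 2)}; {e, (1 3 4), (1 4 3)}; {e, (2 3 4), (2 4 3)}.
So G has 4 subgroups of order 3.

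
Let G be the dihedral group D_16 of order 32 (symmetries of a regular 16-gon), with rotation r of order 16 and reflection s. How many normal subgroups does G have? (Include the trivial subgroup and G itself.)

G has 36 subgroups. Checking conjugation-invariance by order — order 1: 1/1 normal; order 2: 1/17 normal; order 4: 1/9 normal; order 8: 1/5 normal; order 16: 3/3 normal; order 32: 1/1 normal.
Total normal subgroups: 8.

8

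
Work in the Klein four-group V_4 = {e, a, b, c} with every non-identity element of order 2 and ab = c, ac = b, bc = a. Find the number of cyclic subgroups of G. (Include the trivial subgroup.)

Each element a generates a cyclic subgroup ⟨a⟩; distinct elements may generate the same one (a cyclic group of order d has φ(d) generators).
Cyclic subgroups by order — order 1: 1; order 2: 3.
Total: 4.

4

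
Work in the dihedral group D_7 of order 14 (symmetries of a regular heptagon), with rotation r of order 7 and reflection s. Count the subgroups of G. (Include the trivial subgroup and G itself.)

|G| = 14, so by Lagrange every subgroup order divides 14. Divisors: 1, 2, 7, 14.
Subgroups by order — order 1: 1; order 2: 7; order 7: 1; order 14: 1.
Total: 1 + 7 + 1 + 1 = 10.

10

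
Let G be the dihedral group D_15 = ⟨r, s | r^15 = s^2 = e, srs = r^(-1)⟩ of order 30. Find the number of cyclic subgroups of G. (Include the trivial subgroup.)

19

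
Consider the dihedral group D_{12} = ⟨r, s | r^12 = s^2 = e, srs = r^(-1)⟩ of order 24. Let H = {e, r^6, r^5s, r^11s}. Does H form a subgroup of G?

|H| = 4 divides |G| = 24, consistent with Lagrange.
H contains the identity, every element's inverse is in H, and H is closed under ·: it is a subgroup.

Yes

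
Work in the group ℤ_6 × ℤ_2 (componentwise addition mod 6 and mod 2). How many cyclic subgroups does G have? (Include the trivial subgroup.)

8

Each element a generates a cyclic subgroup ⟨a⟩; distinct elements may generate the same one (a cyclic group of order d has φ(d) generators).
Cyclic subgroups by order — order 1: 1; order 2: 3; order 3: 1; order 6: 3.
Total: 8.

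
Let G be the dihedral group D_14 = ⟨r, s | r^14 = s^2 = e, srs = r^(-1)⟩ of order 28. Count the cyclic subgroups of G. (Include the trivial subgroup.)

A cyclic subgroup of order d is generated by each of its φ(d) elements of order d, so the cyclic subgroups of order d number (#elements of order d)/φ(d).
Cyclic subgroups by order — order 1: 1; order 2: 15; order 7: 1; order 14: 1.
Total: 18.

18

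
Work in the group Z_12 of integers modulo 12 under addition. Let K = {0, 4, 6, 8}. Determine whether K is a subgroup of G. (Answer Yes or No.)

No

Closure fails: 4 + 6 = 10 ∉ K. So K is not a subgroup.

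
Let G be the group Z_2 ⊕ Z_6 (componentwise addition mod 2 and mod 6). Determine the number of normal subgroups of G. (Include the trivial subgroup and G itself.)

G is abelian, so every subgroup is normal.
G has 10 subgroups in total, hence 10 normal subgroups.

10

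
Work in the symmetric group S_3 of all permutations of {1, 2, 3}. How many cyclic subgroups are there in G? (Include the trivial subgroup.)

5

A cyclic subgroup of order d is generated by each of its φ(d) elements of order d, so the cyclic subgroups of order d number (#elements of order d)/φ(d).
Cyclic subgroups by order — order 1: 1; order 2: 3; order 3: 1.
Total: 5.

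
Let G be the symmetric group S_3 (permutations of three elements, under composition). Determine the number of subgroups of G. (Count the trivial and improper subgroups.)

6

|G| = 6, so by Lagrange every subgroup order divides 6. Divisors: 1, 2, 3, 6.
Subgroups by order — order 1: 1; order 2: 3; order 3: 1; order 6: 1.
Total: 1 + 3 + 1 + 1 = 6.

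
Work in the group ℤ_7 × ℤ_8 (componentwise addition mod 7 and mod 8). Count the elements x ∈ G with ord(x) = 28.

An element (a,b) has order lcm(ord(a), ord(b)); count pairs with lcm equal to 28.
Enumerating gives 12 such elements.

12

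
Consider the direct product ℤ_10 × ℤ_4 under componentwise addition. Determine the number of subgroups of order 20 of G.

3

|G| = 40 and 20 | 40, so subgroups of order 20 are possible by Lagrange.
The subgroups of order 20 are: {(0,0), (0,1), (0,2), (0,3), (2,0), (2,1), (2,2), (2,3), (4,0), (4,1), (4,2), (4,3), (6,0), (6,1), (6,2), (6,3), (8,0), (8,1), (8,2), (8,3)}; {(0,0), (0,2), (1,0), (1,2), (2,0), (2,2), (3,0), (3,2), (4,0), (4,2), (5,0), (5,2), (6,0), (6,2), (7,0), (7,2), (8,0), (8,2), (9,0), (9,2)}; {(0,0), (0,2), (1,1), (1,3), (2,0), (2,2), (3,1), (3,3), (4,0), (4,2), (5,1), (5,3), (6,0), (6,2), (7,1), (7,3), (8,0), (8,2), (9,1), (9,3)}.
So G has 3 subgroups of order 20.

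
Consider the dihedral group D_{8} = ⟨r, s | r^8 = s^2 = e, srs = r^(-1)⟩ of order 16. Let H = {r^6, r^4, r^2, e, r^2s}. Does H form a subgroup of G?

No

|H| = 5 does not divide |G| = 16, so by Lagrange H is not a subgroup.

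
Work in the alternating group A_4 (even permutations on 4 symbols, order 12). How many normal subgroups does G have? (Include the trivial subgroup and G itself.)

3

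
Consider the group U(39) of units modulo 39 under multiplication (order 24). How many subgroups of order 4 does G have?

3

|G| = 24 and 4 | 24, so subgroups of order 4 are possible by Lagrange.
The subgroups of order 4 are: {1, 14, 25, 38}; {1, 25, 31, 34}; {1, 5, 8, 25}.
So G has 3 subgroups of order 4.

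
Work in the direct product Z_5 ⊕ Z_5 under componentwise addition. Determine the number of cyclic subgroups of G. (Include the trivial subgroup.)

Group the elements of G by the cyclic subgroup they generate; each cyclic subgroup of order d accounts for φ(d) elements.
Cyclic subgroups by order — order 1: 1; order 5: 6.
Total: 7.

7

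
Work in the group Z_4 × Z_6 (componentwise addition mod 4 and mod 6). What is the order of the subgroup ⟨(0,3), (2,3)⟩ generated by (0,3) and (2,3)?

|⟨(0,3)⟩| = 2 and |⟨(2,3)⟩| = 2, so |H| is a multiple of lcm(2, 2) = 2 and divides |G| = 24.
Closing under the operation: H = {(0,0), (0,3), (2,0), (2,3)}, so |H| = 4.

4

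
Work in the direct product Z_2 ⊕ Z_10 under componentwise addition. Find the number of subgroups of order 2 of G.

3

|G| = 20 and 2 | 20, so subgroups of order 2 are possible by Lagrange.
The subgroups of order 2 are: {(0,0), (0,5)}; {(0,0), (1,0)}; {(0,0), (1,5)}.
So G has 3 subgroups of order 2.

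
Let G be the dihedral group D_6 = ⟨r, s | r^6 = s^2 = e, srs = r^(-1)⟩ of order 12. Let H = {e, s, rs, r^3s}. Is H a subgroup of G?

Closure fails: s · r^3s = r^3 ∉ H. So H is not a subgroup.

No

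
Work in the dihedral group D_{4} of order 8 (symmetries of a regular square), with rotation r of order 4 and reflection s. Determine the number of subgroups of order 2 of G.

5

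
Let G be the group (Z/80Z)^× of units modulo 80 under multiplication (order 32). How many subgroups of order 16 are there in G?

|G| = 32 and 16 | 32, so subgroups of order 16 are possible by Lagrange.
The subgroups of order 16 are: {1, 7, 9, 11, 13, 19, 23, 37, 41, 47, 49, 51, 53, 59, 63, 77}; {1, 3, 9, 11, 17, 19, 27, 33, 41, 43, 49, 51, 57, 59, 67, 73}; {1, 9, 11, 19, 21, 29, 31, 39, 41, 49, 51, 59, 61, 69, 71, 79}; {1, 9, 13, 17, 21, 29, 33, 37, 41, 49, 53, 57, 61, 69, 73, 77}; … (7 in all).
So G has 7 subgroups of order 16.

7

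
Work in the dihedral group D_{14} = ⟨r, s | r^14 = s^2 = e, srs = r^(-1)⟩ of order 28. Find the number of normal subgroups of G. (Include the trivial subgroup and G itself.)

7

G has 28 subgroups. Checking conjugation-invariance by order — order 1: 1/1 normal; order 2: 1/15 normal; order 4: 0/7 normal; order 7: 1/1 normal; order 14: 3/3 normal; order 28: 1/1 normal.
Total normal subgroups: 7.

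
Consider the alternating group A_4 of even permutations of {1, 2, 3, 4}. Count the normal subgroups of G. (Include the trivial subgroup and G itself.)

3

G has 10 subgroups. Checking conjugation-invariance by order — order 1: 1/1 normal; order 2: 0/3 normal; order 3: 0/4 normal; order 4: 1/1 normal; order 12: 1/1 normal.
Total normal subgroups: 3.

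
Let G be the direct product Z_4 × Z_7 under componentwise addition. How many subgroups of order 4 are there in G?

1

|G| = 28 and 4 | 28, so subgroups of order 4 are possible by Lagrange.
The subgroups of order 4 are: {(0,0), (1,0), (2,0), (3,0)}.
So G has 1 subgroup of order 4.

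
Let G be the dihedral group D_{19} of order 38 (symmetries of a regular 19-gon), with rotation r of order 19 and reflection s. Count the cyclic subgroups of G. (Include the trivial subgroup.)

Each element a generates a cyclic subgroup ⟨a⟩; distinct elements may generate the same one (a cyclic group of order d has φ(d) generators).
Cyclic subgroups by order — order 1: 1; order 2: 19; order 19: 1.
Total: 21.

21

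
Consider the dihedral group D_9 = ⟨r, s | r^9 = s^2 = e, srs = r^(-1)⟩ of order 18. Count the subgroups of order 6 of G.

|G| = 18 and 6 | 18, so subgroups of order 6 are possible by Lagrange.
The subgroups of order 6 are: {e, r^3, r^6, r^2s, r^5s, r^8s}; {e, r^3, r^6, s, r^3s, r^6s}; {e, r^3, r^6, rs, r^4s, r^7s}.
So G has 3 subgroups of order 6.

3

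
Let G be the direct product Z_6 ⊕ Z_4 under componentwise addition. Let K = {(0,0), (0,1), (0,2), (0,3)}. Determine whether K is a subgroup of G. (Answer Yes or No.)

Yes

|K| = 4 divides |G| = 24, consistent with Lagrange.
K contains the identity, every element's inverse is in K, and K is closed under +: it is a subgroup.
In fact K = ⟨(0,1)⟩.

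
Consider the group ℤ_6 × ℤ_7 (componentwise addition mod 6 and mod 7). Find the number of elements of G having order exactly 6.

An element (a,b) has order lcm(ord(a), ord(b)); count pairs with lcm equal to 6.
Enumerating gives 2 such elements.

2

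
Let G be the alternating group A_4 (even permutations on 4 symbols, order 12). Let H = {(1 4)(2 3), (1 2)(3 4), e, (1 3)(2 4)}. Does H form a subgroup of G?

|H| = 4 divides |G| = 12, consistent with Lagrange.
H contains the identity, every element's inverse is in H, and H is closed under ∘: it is a subgroup.

Yes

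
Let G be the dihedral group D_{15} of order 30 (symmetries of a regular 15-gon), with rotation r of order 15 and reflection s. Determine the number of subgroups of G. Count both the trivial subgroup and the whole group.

28

|G| = 30, so by Lagrange every subgroup order divides 30. Divisors: 1, 2, 3, 5, 6, 10, 15, 30.
Subgroups by order — order 1: 1; order 2: 15; order 3: 1; order 5: 1; order 6: 5; order 10: 3; order 15: 1; order 30: 1.
Total: 1 + 15 + 1 + 1 + 5 + 3 + 1 + 1 = 28.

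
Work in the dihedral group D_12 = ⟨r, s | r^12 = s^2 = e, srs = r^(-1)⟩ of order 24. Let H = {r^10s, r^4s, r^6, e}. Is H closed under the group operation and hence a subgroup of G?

|H| = 4 divides |G| = 24, consistent with Lagrange.
H contains the identity, every element's inverse is in H, and H is closed under ·: it is a subgroup.

Yes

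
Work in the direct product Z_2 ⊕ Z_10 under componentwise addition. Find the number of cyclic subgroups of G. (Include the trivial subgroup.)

Each element a generates a cyclic subgroup ⟨a⟩; distinct elements may generate the same one (a cyclic group of order d has φ(d) generators).
Cyclic subgroups by order — order 1: 1; order 2: 3; order 5: 1; order 10: 3.
Total: 8.

8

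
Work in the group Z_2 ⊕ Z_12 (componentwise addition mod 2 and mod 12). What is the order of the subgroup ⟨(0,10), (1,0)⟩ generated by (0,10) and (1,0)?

|⟨(0,10)⟩| = 6 and |⟨(1,0)⟩| = 2, so |H| is a multiple of lcm(6, 2) = 6 and divides |G| = 24.
Closing under the operation: H = {(0,0), (0,2), (0,4), (0,6), (0,8), (0,10), (1,0), (1,2), (1,4), (1,6), (1,8), (1,10)}, so |H| = 12.

12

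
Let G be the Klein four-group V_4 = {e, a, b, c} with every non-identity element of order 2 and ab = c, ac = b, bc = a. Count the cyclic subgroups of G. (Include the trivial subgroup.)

4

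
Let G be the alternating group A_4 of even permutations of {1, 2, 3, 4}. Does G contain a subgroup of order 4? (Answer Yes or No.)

Yes

4 | 12. A subgroup of order 4 is {e, (1 2)(3 4), (1 3)(2 4), (1 4)(2 3)}.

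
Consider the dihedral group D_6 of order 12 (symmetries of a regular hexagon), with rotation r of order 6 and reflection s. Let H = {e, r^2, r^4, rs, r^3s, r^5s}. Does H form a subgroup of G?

Yes

|H| = 6 divides |G| = 12, consistent with Lagrange.
H contains the identity, every element's inverse is in H, and H is closed under ·: it is a subgroup.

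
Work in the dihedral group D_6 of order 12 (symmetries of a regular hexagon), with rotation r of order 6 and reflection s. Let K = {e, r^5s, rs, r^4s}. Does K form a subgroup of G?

Closure fails: rs · r^4s = r^3 ∉ K. So K is not a subgroup.

No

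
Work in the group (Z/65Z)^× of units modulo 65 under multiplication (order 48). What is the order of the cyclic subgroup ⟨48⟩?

Compute successive powers of 48 mod 65: 48, 29, 27, 61, 3, 14, 22, 16, …; 48^12 ≡ 1 (mod 65).
So |⟨48⟩| = 12.

12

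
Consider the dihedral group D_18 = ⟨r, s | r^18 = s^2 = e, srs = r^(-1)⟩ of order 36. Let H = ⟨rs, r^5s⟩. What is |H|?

18

|⟨rs⟩| = 2 and |⟨r^5s⟩| = 2, so |H| is a multiple of lcm(2, 2) = 2 and divides |G| = 36.
Closing under the operation: H = {e, r^2, r^4, r^6, r^8, r^10, r^12, r^14, r^16, rs, r^3s, r^5s, r^7s, r^9s, r^11s, r^13s, r^15s, r^17s}, so |H| = 18.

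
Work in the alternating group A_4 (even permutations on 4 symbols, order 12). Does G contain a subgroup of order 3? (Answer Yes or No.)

Yes

3 | 12. A subgroup of order 3 is {e, (1 2 3), (1 3 2)}.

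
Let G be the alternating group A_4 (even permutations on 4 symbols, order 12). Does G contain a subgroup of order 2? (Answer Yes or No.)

Yes

2 | 12. A subgroup of order 2 is {e, (1 2)(3 4)}.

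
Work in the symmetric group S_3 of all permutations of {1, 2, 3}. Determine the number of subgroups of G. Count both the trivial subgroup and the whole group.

6

|G| = 6, so by Lagrange every subgroup order divides 6. Divisors: 1, 2, 3, 6.
Subgroups by order — order 1: 1; order 2: 3; order 3: 1; order 6: 1.
Total: 1 + 3 + 1 + 1 = 6.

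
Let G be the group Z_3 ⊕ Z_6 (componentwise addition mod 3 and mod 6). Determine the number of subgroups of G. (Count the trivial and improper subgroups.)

|G| = 18, so by Lagrange every subgroup order divides 18. Divisors: 1, 2, 3, 6, 9, 18.
Subgroups by order — order 1: 1; order 2: 1; order 3: 4; order 6: 4; order 9: 1; order 18: 1.
Total: 1 + 1 + 4 + 4 + 1 + 1 = 12.

12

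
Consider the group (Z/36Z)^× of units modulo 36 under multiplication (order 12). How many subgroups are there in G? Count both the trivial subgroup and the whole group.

10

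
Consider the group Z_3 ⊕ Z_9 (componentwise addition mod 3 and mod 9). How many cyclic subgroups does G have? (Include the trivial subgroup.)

8

Group the elements of G by the cyclic subgroup they generate; each cyclic subgroup of order d accounts for φ(d) elements.
Cyclic subgroups by order — order 1: 1; order 3: 4; order 9: 3.
Total: 8.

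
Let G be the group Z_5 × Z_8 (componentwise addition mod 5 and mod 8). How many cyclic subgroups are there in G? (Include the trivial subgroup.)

8

A cyclic subgroup of order d is generated by each of its φ(d) elements of order d, so the cyclic subgroups of order d number (#elements of order d)/φ(d).
Cyclic subgroups by order — order 1: 1; order 2: 1; order 4: 1; order 5: 1; order 8: 1; order 10: 1; order 20: 1; order 40: 1.
Total: 8.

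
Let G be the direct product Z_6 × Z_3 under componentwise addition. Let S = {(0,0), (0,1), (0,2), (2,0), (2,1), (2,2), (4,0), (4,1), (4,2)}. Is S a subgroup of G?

|S| = 9 divides |G| = 18, consistent with Lagrange.
S contains the identity, every element's inverse is in S, and S is closed under +: it is a subgroup.

Yes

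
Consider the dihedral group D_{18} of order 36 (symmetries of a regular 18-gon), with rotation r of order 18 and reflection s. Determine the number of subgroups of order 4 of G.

9

|G| = 36 and 4 | 36, so subgroups of order 4 are possible by Lagrange.
The subgroups of order 4 are: {e, r^9, rs, r^10s}; {e, r^9, r^2s, r^11s}; {e, r^9, r^3s, r^12s}; {e, r^9, r^4s, r^13s}; … (9 in all).
So G has 9 subgroups of order 4.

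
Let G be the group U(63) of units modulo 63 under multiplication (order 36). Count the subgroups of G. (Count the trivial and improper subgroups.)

30

|G| = 36, so by Lagrange every subgroup order divides 36. Divisors: 1, 2, 3, 4, 6, 9, 12, 18, 36.
Subgroups by order — order 1: 1; order 2: 3; order 3: 4; order 4: 1; order 6: 12; order 9: 1; order 12: 4; order 18: 3; order 36: 1.
Total: 1 + 3 + 4 + 1 + 12 + 1 + 4 + 3 + 1 = 30.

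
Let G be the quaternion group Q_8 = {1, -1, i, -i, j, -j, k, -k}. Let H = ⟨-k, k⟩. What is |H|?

|⟨-k⟩| = 4 and |⟨k⟩| = 4, so |H| is a multiple of lcm(4, 4) = 4 and divides |G| = 8.
Closing under the operation: H = {1, -1, k, -k}, so |H| = 4.

4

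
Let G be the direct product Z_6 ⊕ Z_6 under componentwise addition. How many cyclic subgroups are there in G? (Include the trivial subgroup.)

20

Group the elements of G by the cyclic subgroup they generate; each cyclic subgroup of order d accounts for φ(d) elements.
Cyclic subgroups by order — order 1: 1; order 2: 3; order 3: 4; order 6: 12.
Total: 20.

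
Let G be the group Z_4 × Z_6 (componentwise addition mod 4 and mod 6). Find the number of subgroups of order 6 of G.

3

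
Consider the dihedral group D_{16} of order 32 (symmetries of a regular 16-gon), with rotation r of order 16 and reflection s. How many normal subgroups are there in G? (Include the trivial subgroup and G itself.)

G has 36 subgroups. Checking conjugation-invariance by order — order 1: 1/1 normal; order 2: 1/17 normal; order 4: 1/9 normal; order 8: 1/5 normal; order 16: 3/3 normal; order 32: 1/1 normal.
Total normal subgroups: 8.

8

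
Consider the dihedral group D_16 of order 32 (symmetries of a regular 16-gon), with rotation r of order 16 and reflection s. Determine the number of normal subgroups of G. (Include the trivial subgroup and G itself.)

G has 36 subgroups. Checking conjugation-invariance by order — order 1: 1/1 normal; order 2: 1/17 normal; order 4: 1/9 normal; order 8: 1/5 normal; order 16: 3/3 normal; order 32: 1/1 normal.
Total normal subgroups: 8.

8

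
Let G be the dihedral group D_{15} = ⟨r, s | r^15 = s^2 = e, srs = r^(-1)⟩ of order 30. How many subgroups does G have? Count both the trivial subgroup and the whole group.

28

|G| = 30, so by Lagrange every subgroup order divides 30. Divisors: 1, 2, 3, 5, 6, 10, 15, 30.
Subgroups by order — order 1: 1; order 2: 15; order 3: 1; order 5: 1; order 6: 5; order 10: 3; order 15: 1; order 30: 1.
Total: 1 + 15 + 1 + 1 + 5 + 3 + 1 + 1 = 28.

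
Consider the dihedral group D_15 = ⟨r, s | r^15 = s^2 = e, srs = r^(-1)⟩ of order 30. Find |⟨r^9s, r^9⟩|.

|⟨r^9s⟩| = 2 and |⟨r^9⟩| = 5, so |H| is a multiple of lcm(2, 5) = 10 and divides |G| = 30.
Closing under the operation: H = {e, r^3, r^6, r^9, r^12, s, r^3s, r^6s, r^9s, r^12s}, so |H| = 10.

10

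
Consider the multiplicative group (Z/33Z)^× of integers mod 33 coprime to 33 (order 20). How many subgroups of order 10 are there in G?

|G| = 20 and 10 | 20, so subgroups of order 10 are possible by Lagrange.
The subgroups of order 10 are: {1, 4, 7, 10, 13, 16, 19, 25, 28, 31}; {1, 4, 5, 14, 16, 20, 23, 25, 26, 31}; {1, 2, 4, 8, 16, 17, 25, 29, 31, 32}.
So G has 3 subgroups of order 10.

3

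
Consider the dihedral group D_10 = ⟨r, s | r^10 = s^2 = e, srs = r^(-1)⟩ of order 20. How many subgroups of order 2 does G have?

|G| = 20 and 2 | 20, so subgroups of order 2 are possible by Lagrange.
The subgroups of order 2 are: {e, r^2s}; {e, r^3s}; {e, r^4s}; {e, r^5}; … (11 in all).
So G has 11 subgroups of order 2.

11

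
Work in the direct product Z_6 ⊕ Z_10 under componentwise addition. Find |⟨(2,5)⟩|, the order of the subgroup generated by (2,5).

6

The order of (2,5) in Z_6 × Z_10 is lcm(ord(2) in Z_6, ord(5) in Z_10).
ord(2) = 3 and ord(5) = 2, so |⟨(2,5)⟩| = lcm(3, 2) = 6.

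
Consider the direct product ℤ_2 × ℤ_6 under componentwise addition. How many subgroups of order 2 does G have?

3

|G| = 12 and 2 | 12, so subgroups of order 2 are possible by Lagrange.
The subgroups of order 2 are: {(0,0), (0,3)}; {(0,0), (1,0)}; {(0,0), (1,3)}.
So G has 3 subgroups of order 2.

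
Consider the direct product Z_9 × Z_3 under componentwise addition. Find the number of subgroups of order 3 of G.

|G| = 27 and 3 | 27, so subgroups of order 3 are possible by Lagrange.
The subgroups of order 3 are: {(0,0), (0,1), (0,2)}; {(0,0), (3,0), (6,0)}; {(0,0), (3,1), (6,2)}; {(0,0), (3,2), (6,1)}.
So G has 4 subgroups of order 3.

4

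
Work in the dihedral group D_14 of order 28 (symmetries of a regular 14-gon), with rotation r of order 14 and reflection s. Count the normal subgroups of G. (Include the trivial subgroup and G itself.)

7

G has 28 subgroups. Checking conjugation-invariance by order — order 1: 1/1 normal; order 2: 1/15 normal; order 4: 0/7 normal; order 7: 1/1 normal; order 14: 3/3 normal; order 28: 1/1 normal.
Total normal subgroups: 7.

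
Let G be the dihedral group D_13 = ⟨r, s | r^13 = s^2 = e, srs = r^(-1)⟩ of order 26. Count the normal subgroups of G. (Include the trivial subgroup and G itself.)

G has 16 subgroups. Checking conjugation-invariance by order — order 1: 1/1 normal; order 2: 0/13 normal; order 13: 1/1 normal; order 26: 1/1 normal.
Total normal subgroups: 3.

3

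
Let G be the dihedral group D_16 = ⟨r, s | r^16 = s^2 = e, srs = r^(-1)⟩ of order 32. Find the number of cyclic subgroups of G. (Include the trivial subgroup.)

21

Group the elements of G by the cyclic subgroup they generate; each cyclic subgroup of order d accounts for φ(d) elements.
Cyclic subgroups by order — order 1: 1; order 2: 17; order 4: 1; order 8: 1; order 16: 1.
Total: 21.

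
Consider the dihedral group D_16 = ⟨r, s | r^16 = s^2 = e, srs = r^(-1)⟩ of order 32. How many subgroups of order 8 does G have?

|G| = 32 and 8 | 32, so subgroups of order 8 are possible by Lagrange.
The subgroups of order 8 are: {e, r^2, r^4, r^6, r^8, r^10, r^12, r^14}; {e, r^4, r^8, r^12, r^2s, r^6s, r^10s, r^14s}; {e, r^4, r^8, r^12, r^3s, r^7s, r^11s, r^15s}; {e, r^4, r^8, r^12, s, r^4s, r^8s, r^12s}; … (5 in all).
So G has 5 subgroups of order 8.

5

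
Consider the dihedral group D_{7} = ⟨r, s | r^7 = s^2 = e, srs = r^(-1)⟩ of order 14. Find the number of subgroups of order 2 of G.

|G| = 14 and 2 | 14, so subgroups of order 2 are possible by Lagrange.
The subgroups of order 2 are: {e, r^2s}; {e, r^3s}; {e, r^4s}; {e, r^5s}; … (7 in all).
So G has 7 subgroups of order 2.

7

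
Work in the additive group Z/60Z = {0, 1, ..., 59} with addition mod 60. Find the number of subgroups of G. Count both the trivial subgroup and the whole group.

12

A cyclic group of order 60 has exactly one subgroup for each divisor of 60.
Divisors of 60: 1, 2, 3, 4, 5, 6, 10, 12, 15, 20, 30, 60.
So Z/60Z has 12 subgroups.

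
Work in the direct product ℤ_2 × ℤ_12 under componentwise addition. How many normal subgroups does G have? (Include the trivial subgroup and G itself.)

G is abelian, so every subgroup is normal.
G has 16 subgroups in total, hence 16 normal subgroups.

16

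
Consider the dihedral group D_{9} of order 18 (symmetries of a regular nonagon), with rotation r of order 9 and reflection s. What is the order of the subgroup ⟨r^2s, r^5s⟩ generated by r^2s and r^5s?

|⟨r^2s⟩| = 2 and |⟨r^5s⟩| = 2, so |H| is a multiple of lcm(2, 2) = 2 and divides |G| = 18.
Closing under the operation: H = {e, r^3, r^6, r^2s, r^5s, r^8s}, so |H| = 6.

6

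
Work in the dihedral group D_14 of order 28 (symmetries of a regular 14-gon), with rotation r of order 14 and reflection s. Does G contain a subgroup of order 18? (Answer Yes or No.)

18 does not divide |G| = 28, so by Lagrange no subgroup of order 18 exists.

No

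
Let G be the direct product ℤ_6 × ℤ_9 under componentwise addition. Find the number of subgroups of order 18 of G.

4

|G| = 54 and 18 | 54, so subgroups of order 18 are possible by Lagrange.
The subgroups of order 18 are: {(0,0), (0,1), (0,2), (0,3), (0,4), (0,5), (0,6), (0,7), (0,8), (3,0), (3,1), (3,2), (3,3), (3,4), (3,5), (3,6), (3,7), (3,8)}; {(0,0), (0,3), (0,6), (1,0), (1,3), (1,6), (2,0), (2,3), (2,6), (3,0), (3,3), (3,6), (4,0), (4,3), (4,6), (5,0), (5,3), (5,6)}; {(0,0), (0,3), (0,6), (1,1), (1,4), (1,7), (2,2), (2,5), (2,8), (3,0), (3,3), (3,6), (4,1), (4,4), (4,7), (5,2), (5,5), (5,8)}; {(0,0), (0,3), (0,6), (1,2), (1,5), (1,8), (2,1), (2,4), (2,7), (3,0), (3,3), (3,6), (4,2), (4,5), (4,8), (5,1), (5,4), (5,7)}.
So G has 4 subgroups of order 18.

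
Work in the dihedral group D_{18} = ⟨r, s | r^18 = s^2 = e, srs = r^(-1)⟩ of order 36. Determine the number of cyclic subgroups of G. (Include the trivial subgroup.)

24

Each element a generates a cyclic subgroup ⟨a⟩; distinct elements may generate the same one (a cyclic group of order d has φ(d) generators).
Cyclic subgroups by order — order 1: 1; order 2: 19; order 3: 1; order 6: 1; order 9: 1; order 18: 1.
Total: 24.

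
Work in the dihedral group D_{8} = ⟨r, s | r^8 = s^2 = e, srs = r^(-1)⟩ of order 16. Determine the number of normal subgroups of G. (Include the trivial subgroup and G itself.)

7

G has 19 subgroups. Checking conjugation-invariance by order — order 1: 1/1 normal; order 2: 1/9 normal; order 4: 1/5 normal; order 8: 3/3 normal; order 16: 1/1 normal.
Total normal subgroups: 7.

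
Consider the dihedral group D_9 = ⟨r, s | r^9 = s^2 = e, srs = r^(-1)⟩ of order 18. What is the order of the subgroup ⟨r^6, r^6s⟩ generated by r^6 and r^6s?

|⟨r^6⟩| = 3 and |⟨r^6s⟩| = 2, so |H| is a multiple of lcm(3, 2) = 6 and divides |G| = 18.
Closing under the operation: H = {e, r^3, r^6, s, r^3s, r^6s}, so |H| = 6.

6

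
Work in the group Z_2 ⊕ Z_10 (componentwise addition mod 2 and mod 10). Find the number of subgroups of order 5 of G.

|G| = 20 and 5 | 20, so subgroups of order 5 are possible by Lagrange.
The subgroups of order 5 are: {(0,0), (0,2), (0,4), (0,6), (0,8)}.
So G has 1 subgroup of order 5.

1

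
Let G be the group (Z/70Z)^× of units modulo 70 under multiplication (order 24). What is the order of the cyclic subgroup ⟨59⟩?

Compute successive powers of 59 mod 70: 59, 51, 69, 11, 19, 1; 59^6 ≡ 1 (mod 70).
So |⟨59⟩| = 6.

6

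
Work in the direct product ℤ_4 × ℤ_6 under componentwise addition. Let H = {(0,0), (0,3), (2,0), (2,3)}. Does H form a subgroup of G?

|H| = 4 divides |G| = 24, consistent with Lagrange.
H contains the identity, every element's inverse is in H, and H is closed under +: it is a subgroup.

Yes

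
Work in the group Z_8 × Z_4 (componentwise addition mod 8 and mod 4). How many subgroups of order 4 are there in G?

7

|G| = 32 and 4 | 32, so subgroups of order 4 are possible by Lagrange.
The subgroups of order 4 are: {(0,0), (0,1), (0,2), (0,3)}; {(0,0), (0,2), (4,0), (4,2)}; {(0,0), (0,2), (4,1), (4,3)}; {(0,0), (2,0), (4,0), (6,0)}; … (7 in all).
So G has 7 subgroups of order 4.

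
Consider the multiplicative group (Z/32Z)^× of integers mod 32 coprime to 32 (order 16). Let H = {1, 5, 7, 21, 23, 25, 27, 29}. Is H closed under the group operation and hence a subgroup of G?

5 ∈ H but its inverse 13 ∉ H, so H is not a subgroup.

No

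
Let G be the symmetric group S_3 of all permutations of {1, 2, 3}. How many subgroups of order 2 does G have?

|G| = 6 and 2 | 6, so subgroups of order 2 are possible by Lagrange.
The subgroups of order 2 are: {e, (1 2)}; {e, (1 3)}; {e, (2 3)}.
So G has 3 subgroups of order 2.

3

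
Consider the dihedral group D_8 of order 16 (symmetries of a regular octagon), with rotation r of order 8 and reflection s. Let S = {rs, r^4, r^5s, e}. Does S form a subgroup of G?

|S| = 4 divides |G| = 16, consistent with Lagrange.
S contains the identity, every element's inverse is in S, and S is closed under ·: it is a subgroup.

Yes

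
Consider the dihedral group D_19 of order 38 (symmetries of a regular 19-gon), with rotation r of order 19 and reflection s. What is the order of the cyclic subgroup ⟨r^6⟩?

19

Computing powers of r^6: the smallest k with (r^6)^k = e is k = 19.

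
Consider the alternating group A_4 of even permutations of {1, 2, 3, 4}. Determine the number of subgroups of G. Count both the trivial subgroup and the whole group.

|G| = 12, so by Lagrange every subgroup order divides 12. Divisors: 1, 2, 3, 4, 6, 12.
Subgroups by order — order 1: 1; order 2: 3; order 3: 4; order 4: 1; order 6: 0; order 12: 1.
Total: 1 + 3 + 4 + 1 + 0 + 1 = 10.

10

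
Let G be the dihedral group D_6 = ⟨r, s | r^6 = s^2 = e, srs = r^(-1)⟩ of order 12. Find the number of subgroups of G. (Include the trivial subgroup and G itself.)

|G| = 12, so by Lagrange every subgroup order divides 12. Divisors: 1, 2, 3, 4, 6, 12.
Subgroups by order — order 1: 1; order 2: 7; order 3: 1; order 4: 3; order 6: 3; order 12: 1.
Total: 1 + 7 + 1 + 3 + 3 + 1 = 16.

16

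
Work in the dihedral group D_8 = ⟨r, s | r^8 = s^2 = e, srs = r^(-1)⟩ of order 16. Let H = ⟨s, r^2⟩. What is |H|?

|⟨s⟩| = 2 and |⟨r^2⟩| = 4, so |H| is a multiple of lcm(2, 4) = 4 and divides |G| = 16.
Closing under the operation: H = {e, r^2, r^4, r^6, s, r^2s, r^4s, r^6s}, so |H| = 8.

8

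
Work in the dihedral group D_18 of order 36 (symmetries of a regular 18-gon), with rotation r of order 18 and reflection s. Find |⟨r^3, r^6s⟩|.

12

|⟨r^3⟩| = 6 and |⟨r^6s⟩| = 2, so |H| is a multiple of lcm(6, 2) = 6 and divides |G| = 36.
Closing under the operation: H = {e, r^3, r^6, r^9, r^12, r^15, s, r^3s, r^6s, r^9s, r^12s, r^15s}, so |H| = 12.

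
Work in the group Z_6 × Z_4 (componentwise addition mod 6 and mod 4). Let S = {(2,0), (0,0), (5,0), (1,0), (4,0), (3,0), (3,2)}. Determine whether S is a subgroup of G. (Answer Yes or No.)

|S| = 7 does not divide |G| = 24, so by Lagrange S is not a subgroup.

No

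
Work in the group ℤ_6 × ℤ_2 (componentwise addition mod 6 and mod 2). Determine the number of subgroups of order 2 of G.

3

|G| = 12 and 2 | 12, so subgroups of order 2 are possible by Lagrange.
The subgroups of order 2 are: {(0,0), (0,1)}; {(0,0), (3,0)}; {(0,0), (3,1)}.
So G has 3 subgroups of order 2.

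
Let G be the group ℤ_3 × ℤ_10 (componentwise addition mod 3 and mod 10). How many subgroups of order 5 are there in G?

1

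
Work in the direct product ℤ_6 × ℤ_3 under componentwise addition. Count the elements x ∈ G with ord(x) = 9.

An element (a,b) has order lcm(ord(a), ord(b)); count pairs with lcm equal to 9.
Enumerating gives 0 such elements.

0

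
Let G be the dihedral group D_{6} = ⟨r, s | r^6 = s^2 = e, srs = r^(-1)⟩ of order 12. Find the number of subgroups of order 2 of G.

|G| = 12 and 2 | 12, so subgroups of order 2 are possible by Lagrange.
The subgroups of order 2 are: {e, r^2s}; {e, r^3}; {e, r^3s}; {e, r^4s}; … (7 in all).
So G has 7 subgroups of order 2.

7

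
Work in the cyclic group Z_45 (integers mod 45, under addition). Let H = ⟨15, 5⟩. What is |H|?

|⟨15⟩| = 3 and |⟨5⟩| = 9, so |H| is a multiple of lcm(3, 9) = 9 and divides |G| = 45.
Closing under the operation: H = {0, 5, 10, 15, 20, 25, 30, 35, 40}, so |H| = 9.

9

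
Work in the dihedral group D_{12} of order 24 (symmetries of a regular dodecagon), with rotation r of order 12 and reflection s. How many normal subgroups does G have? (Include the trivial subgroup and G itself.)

G has 34 subgroups. Checking conjugation-invariance by order — order 1: 1/1 normal; order 2: 1/13 normal; order 3: 1/1 normal; order 4: 1/7 normal; order 6: 1/5 normal; order 8: 0/3 normal; order 12: 3/3 normal; order 24: 1/1 normal.
Total normal subgroups: 9.

9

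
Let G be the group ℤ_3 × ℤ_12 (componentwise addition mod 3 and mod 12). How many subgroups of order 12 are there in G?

|G| = 36 and 12 | 36, so subgroups of order 12 are possible by Lagrange.
The subgroups of order 12 are: {(0,0), (0,1), (0,2), (0,3), (0,4), (0,5), (0,6), (0,7), (0,8), (0,9), (0,10), (0,11)}; {(0,0), (0,3), (0,6), (0,9), (1,0), (1,3), (1,6), (1,9), (2,0), (2,3), (2,6), (2,9)}; {(0,0), (0,3), (0,6), (0,9), (1,1), (1,4), (1,7), (1,10), (2,2), (2,5), (2,8), (2,11)}; {(0,0), (0,3), (0,6), (0,9), (1,2), (1,5), (1,8), (1,11), (2,1), (2,4), (2,7), (2,10)}.
So G has 4 subgroups of order 12.

4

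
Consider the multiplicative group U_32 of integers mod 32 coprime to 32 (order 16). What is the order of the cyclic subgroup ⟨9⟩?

4

Compute successive powers of 9 mod 32: 9, 17, 25, 1; 9^4 ≡ 1 (mod 32).
So |⟨9⟩| = 4.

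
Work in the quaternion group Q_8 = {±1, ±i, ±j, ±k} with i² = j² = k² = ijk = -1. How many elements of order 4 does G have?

6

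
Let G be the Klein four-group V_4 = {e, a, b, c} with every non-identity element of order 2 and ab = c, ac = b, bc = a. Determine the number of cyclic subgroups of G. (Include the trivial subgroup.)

A cyclic subgroup of order d is generated by each of its φ(d) elements of order d, so the cyclic subgroups of order d number (#elements of order d)/φ(d).
Cyclic subgroups by order — order 1: 1; order 2: 3.
Total: 4.

4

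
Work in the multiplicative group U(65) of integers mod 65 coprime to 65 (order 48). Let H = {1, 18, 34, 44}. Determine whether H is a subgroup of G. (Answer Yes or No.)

No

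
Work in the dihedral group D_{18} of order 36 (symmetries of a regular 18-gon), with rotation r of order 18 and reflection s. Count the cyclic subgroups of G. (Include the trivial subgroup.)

24

Each element a generates a cyclic subgroup ⟨a⟩; distinct elements may generate the same one (a cyclic group of order d has φ(d) generators).
Cyclic subgroups by order — order 1: 1; order 2: 19; order 3: 1; order 6: 1; order 9: 1; order 18: 1.
Total: 24.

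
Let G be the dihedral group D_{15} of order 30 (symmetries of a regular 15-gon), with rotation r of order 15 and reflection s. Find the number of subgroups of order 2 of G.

15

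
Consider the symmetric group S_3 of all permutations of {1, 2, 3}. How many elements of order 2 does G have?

3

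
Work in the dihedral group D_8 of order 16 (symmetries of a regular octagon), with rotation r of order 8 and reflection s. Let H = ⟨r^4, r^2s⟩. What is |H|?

4

|⟨r^4⟩| = 2 and |⟨r^2s⟩| = 2, so |H| is a multiple of lcm(2, 2) = 2 and divides |G| = 16.
Closing under the operation: H = {e, r^4, r^2s, r^6s}, so |H| = 4.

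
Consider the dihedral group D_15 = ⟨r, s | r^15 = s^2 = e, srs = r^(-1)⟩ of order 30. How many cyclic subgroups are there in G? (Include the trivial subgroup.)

19

Each element a generates a cyclic subgroup ⟨a⟩; distinct elements may generate the same one (a cyclic group of order d has φ(d) generators).
Cyclic subgroups by order — order 1: 1; order 2: 15; order 3: 1; order 5: 1; order 15: 1.
Total: 19.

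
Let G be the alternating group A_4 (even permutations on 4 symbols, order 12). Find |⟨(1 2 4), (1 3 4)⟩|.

12

|⟨(1 2 4)⟩| = 3 and |⟨(1 3 4)⟩| = 3, so |H| is a multiple of lcm(3, 3) = 3 and divides |G| = 12.
Closing {(1 2 4), (1 3 4)} under the group operation gives all of G, so |H| = 12.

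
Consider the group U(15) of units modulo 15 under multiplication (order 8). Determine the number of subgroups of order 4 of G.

3

|G| = 8 and 4 | 8, so subgroups of order 4 are possible by Lagrange.
The subgroups of order 4 are: {1, 4, 11, 14}; {1, 4, 7, 13}; {1, 2, 4, 8}.
So G has 3 subgroups of order 4.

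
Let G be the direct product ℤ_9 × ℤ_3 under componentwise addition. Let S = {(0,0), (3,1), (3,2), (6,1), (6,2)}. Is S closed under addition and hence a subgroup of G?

|S| = 5 does not divide |G| = 27, so by Lagrange S is not a subgroup.

No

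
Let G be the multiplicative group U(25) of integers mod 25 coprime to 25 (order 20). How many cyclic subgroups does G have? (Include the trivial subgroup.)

6

A cyclic subgroup of order d is generated by each of its φ(d) elements of order d, so the cyclic subgroups of order d number (#elements of order d)/φ(d).
Cyclic subgroups by order — order 1: 1; order 2: 1; order 4: 1; order 5: 1; order 10: 1; order 20: 1.
Total: 6.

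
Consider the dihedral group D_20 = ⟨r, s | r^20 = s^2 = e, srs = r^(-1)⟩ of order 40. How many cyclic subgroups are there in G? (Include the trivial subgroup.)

Each element a generates a cyclic subgroup ⟨a⟩; distinct elements may generate the same one (a cyclic group of order d has φ(d) generators).
Cyclic subgroups by order — order 1: 1; order 2: 21; order 4: 1; order 5: 1; order 10: 1; order 20: 1.
Total: 26.

26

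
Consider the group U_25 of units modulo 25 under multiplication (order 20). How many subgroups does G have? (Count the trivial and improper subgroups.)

6

|G| = 20, so by Lagrange every subgroup order divides 20. Divisors: 1, 2, 4, 5, 10, 20.
Subgroups by order — order 1: 1; order 2: 1; order 4: 1; order 5: 1; order 10: 1; order 20: 1.
Total: 1 + 1 + 1 + 1 + 1 + 1 = 6.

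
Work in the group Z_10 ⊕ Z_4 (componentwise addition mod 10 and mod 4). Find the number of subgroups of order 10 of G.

3

|G| = 40 and 10 | 40, so subgroups of order 10 are possible by Lagrange.
The subgroups of order 10 are: {(0,0), (0,2), (2,0), (2,2), (4,0), (4,2), (6,0), (6,2), (8,0), (8,2)}; {(0,0), (1,0), (2,0), (3,0), (4,0), (5,0), (6,0), (7,0), (8,0), (9,0)}; {(0,0), (1,2), (2,0), (3,2), (4,0), (5,2), (6,0), (7,2), (8,0), (9,2)}.
So G has 3 subgroups of order 10.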